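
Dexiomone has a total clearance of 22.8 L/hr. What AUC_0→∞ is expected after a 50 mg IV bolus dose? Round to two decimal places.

AUC_0→∞ = Dose_iv / CL
        = 50 / 22.8 = 2.19298 mg/L·hr

AUC = 2.19 mg/L·hr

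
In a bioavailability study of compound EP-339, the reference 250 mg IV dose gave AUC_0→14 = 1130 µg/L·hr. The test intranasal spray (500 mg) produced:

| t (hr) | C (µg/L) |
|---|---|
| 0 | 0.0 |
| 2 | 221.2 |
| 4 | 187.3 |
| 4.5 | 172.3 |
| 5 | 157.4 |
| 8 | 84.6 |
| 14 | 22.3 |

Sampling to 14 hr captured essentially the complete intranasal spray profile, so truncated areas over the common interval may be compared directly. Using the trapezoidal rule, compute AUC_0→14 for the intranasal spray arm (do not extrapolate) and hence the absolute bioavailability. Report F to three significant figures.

Trapezoidal AUC_0→14 (intranasal spray):
  [0→2]: (0.0+221.2)/2 × 2 = 221.2
  [2→4]: (221.2+187.3)/2 × 2 = 408.5
  [4→4.5]: (187.3+172.3)/2 × 0.5 = 89.9
  [4.5→5]: (172.3+157.4)/2 × 0.5 = 82.425
  [5→8]: (157.4+84.6)/2 × 3 = 363.0
  [8→14]: (84.6+22.3)/2 × 6 = 320.7
  Sum = 1485.725 µg/L·hr
F = (AUC_ev/D_ev)/(AUC_iv/D_iv) = (1485.725/500)/(1130/250) = 2.97145/4.52 = 0.6574

F = 0.657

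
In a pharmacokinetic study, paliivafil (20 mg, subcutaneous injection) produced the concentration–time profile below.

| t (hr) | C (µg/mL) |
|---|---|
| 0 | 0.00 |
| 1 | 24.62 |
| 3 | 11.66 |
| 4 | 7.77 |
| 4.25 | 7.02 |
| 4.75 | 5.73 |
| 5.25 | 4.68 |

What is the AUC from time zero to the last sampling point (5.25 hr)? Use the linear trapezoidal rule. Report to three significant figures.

AUC = 65.9 µg/mL·hr

Trapezoidal AUC_0→5.25:
  [0→1]: (0.00+24.62)/2 × 1 = 12.31
  [1→3]: (24.62+11.66)/2 × 2 = 36.28
  [3→4]: (11.66+7.77)/2 × 1 = 9.715
  [4→4.25]: (7.77+7.02)/2 × 0.25 = 1.84875
  [4.25→4.75]: (7.02+5.73)/2 × 0.5 = 3.1875
  [4.75→5.25]: (5.73+4.68)/2 × 0.5 = 2.6025
  Sum = 65.94375 µg/mL·hr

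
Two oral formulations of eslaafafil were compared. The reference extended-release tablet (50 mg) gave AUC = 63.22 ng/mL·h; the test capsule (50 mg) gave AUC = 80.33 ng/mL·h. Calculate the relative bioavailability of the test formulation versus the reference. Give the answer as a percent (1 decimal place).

F_rel = (AUC_test/D_test) / (AUC_ref/D_ref)
      = (80.33/50) / (63.22/50)
      = 1.6066 / 1.2644 = 1.2706 = 127.06%

F_rel = 127.1%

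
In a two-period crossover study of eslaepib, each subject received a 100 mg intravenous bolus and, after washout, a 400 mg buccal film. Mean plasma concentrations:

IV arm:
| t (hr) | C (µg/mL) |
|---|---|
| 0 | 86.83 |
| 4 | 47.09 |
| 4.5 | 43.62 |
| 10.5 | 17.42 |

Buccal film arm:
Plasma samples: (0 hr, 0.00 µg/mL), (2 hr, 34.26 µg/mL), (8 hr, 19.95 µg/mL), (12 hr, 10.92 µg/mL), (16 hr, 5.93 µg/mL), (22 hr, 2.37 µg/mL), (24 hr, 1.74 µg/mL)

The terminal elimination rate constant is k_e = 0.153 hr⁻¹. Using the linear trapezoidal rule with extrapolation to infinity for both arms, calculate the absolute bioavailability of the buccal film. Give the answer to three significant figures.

F = 0.142

Trapezoidal AUC_0→10.5 (IV):
  [0→4]: (86.83+47.09)/2 × 4 = 267.84
  [4→4.5]: (47.09+43.62)/2 × 0.5 = 22.6775
  [4.5→10.5]: (43.62+17.42)/2 × 6 = 183.12
  Sum = 473.6375 µg/mL·hr
IV tail: 17.42/0.153 = 113.856; AUC_iv,0→∞ = 473.6375 + 113.856 = 587.4935 µg/mL·hr
Trapezoidal AUC_0→24 (buccal film):
  [0→2]: (0.00+34.26)/2 × 2 = 34.26
  [2→8]: (34.26+19.95)/2 × 6 = 162.63
  [8→12]: (19.95+10.92)/2 × 4 = 61.74
  [12→16]: (10.92+5.93)/2 × 4 = 33.7
  [16→22]: (5.93+2.37)/2 × 6 = 24.9
  [22→24]: (2.37+1.74)/2 × 2 = 4.11
  Sum = 321.34 µg/mL·hr
buccal film tail: 1.74/0.153 = 11.373; AUC_ev,0→∞ = 321.34 + 11.373 = 332.713 µg/mL·hr
F = (AUC_ev/D_ev)/(AUC_iv/D_iv) = (332.713/400)/(587.4935/100) = 0.8317825/5.874935 = 0.1416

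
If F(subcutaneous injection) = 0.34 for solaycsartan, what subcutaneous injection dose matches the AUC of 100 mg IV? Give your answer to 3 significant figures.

For equal systemic exposure: F × D_ev = D_iv
D_ev = D_iv / F = 100 / 0.34 = 294.118 mg

D_subcutaneous = 294 mg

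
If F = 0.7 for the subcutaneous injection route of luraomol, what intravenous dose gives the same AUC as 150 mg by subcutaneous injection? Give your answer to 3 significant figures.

D_iv = 105 mg

Systemic exposure from an extravascular dose = F × D_ev, so the equivalent IV dose is F × D_ev.
D_iv = F × D_ev = 0.7 × 150 = 105 mg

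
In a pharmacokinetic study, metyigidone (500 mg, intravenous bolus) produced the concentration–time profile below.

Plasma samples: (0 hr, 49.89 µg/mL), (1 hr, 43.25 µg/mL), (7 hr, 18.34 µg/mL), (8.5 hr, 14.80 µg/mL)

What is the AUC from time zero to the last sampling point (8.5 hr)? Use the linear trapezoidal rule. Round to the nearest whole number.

Trapezoidal AUC_0→8.5:
  [0→1]: (49.89+43.25)/2 × 1 = 46.57
  [1→7]: (43.25+18.34)/2 × 6 = 184.77
  [7→8.5]: (18.34+14.80)/2 × 1.5 = 24.855
  Sum = 256.195 µg/mL·hr

AUC = 256 µg/mL·hr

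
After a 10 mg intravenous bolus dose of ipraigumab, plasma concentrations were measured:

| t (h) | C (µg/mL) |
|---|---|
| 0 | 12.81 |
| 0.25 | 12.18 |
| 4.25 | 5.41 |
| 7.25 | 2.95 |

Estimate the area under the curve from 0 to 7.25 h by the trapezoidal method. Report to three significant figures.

Trapezoidal AUC_0→7.25:
  [0→0.25]: (12.81+12.18)/2 × 0.25 = 3.12375
  [0.25→4.25]: (12.18+5.41)/2 × 4 = 35.18
  [4.25→7.25]: (5.41+2.95)/2 × 3 = 12.54
  Sum = 50.84375 µg/mL·h

AUC = 50.8 µg/mL·h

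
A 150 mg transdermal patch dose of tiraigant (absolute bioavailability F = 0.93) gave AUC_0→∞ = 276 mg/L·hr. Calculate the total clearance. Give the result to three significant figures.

CL = F × Dose / AUC_0→∞
   = 0.93 × 150 / 276 = 0.505435 L/hr

CL = 0.505 L/hr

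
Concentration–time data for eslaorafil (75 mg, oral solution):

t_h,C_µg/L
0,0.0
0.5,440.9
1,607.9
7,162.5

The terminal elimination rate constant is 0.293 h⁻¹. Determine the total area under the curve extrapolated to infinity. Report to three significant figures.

Trapezoidal AUC_0→7:
  [0→0.5]: (0.0+440.9)/2 × 0.5 = 110.225
  [0.5→1]: (440.9+607.9)/2 × 0.5 = 262.2
  [1→7]: (607.9+162.5)/2 × 6 = 2311.2
  Sum = 2683.625 µg/L·h
Extrapolated tail: C_last / k_e = 162.5 / 0.293 = 554.608
AUC_0→∞ = 2683.625 + 554.608 = 3238.233 µg/L·h

AUC = 3240 µg/L·h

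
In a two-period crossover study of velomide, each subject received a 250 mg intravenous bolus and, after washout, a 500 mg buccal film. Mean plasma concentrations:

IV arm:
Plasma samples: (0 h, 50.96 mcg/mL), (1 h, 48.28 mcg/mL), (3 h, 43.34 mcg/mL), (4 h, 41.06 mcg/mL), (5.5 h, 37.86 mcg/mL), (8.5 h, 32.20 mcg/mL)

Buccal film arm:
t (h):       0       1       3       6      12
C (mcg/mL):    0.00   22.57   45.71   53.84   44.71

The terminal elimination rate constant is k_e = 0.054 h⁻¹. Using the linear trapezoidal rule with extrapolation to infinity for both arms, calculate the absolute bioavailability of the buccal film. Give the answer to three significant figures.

F = 0.716

Trapezoidal AUC_0→8.5 (IV):
  [0→1]: (50.96+48.28)/2 × 1 = 49.62
  [1→3]: (48.28+43.34)/2 × 2 = 91.62
  [3→4]: (43.34+41.06)/2 × 1 = 42.2
  [4→5.5]: (41.06+37.86)/2 × 1.5 = 59.19
  [5.5→8.5]: (37.86+32.20)/2 × 3 = 105.09
  Sum = 347.72 mcg/mL·h
IV tail: 32.20/0.054 = 596.296; AUC_iv,0→∞ = 347.72 + 596.296 = 944.016 mcg/mL·h
Trapezoidal AUC_0→12 (buccal film):
  [0→1]: (0.00+22.57)/2 × 1 = 11.285
  [1→3]: (22.57+45.71)/2 × 2 = 68.28
  [3→6]: (45.71+53.84)/2 × 3 = 149.325
  [6→12]: (53.84+44.71)/2 × 6 = 295.65
  Sum = 524.54 mcg/mL·h
buccal film tail: 44.71/0.054 = 827.963; AUC_ev,0→∞ = 524.54 + 827.963 = 1352.503 mcg/mL·h
F = (AUC_ev/D_ev)/(AUC_iv/D_iv) = (1352.503/500)/(944.016/250) = 2.705006/3.776064 = 0.7164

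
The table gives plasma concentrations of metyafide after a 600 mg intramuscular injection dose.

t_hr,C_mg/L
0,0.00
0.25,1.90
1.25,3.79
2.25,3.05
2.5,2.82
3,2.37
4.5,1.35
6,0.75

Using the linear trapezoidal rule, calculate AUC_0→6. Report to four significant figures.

AUC = 12.90 mg/L·hr

Trapezoidal AUC_0→6:
  [0→0.25]: (0.00+1.90)/2 × 0.25 = 0.2375
  [0.25→1.25]: (1.90+3.79)/2 × 1 = 2.845
  [1.25→2.25]: (3.79+3.05)/2 × 1 = 3.42
  [2.25→2.5]: (3.05+2.82)/2 × 0.25 = 0.73375
  [2.5→3]: (2.82+2.37)/2 × 0.5 = 1.2975
  [3→4.5]: (2.37+1.35)/2 × 1.5 = 2.79
  [4.5→6]: (1.35+0.75)/2 × 1.5 = 1.575
  Sum = 12.89875 mg/L·hr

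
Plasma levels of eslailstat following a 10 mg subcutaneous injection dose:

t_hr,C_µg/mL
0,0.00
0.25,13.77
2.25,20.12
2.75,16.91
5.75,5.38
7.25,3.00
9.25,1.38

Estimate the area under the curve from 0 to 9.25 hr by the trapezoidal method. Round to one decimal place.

Trapezoidal AUC_0→9.25:
  [0→0.25]: (0.00+13.77)/2 × 0.25 = 1.72125
  [0.25→2.25]: (13.77+20.12)/2 × 2 = 33.89
  [2.25→2.75]: (20.12+16.91)/2 × 0.5 = 9.2575
  [2.75→5.75]: (16.91+5.38)/2 × 3 = 33.435
  [5.75→7.25]: (5.38+3.00)/2 × 1.5 = 6.285
  [7.25→9.25]: (3.00+1.38)/2 × 2 = 4.38
  Sum = 88.96875 µg/mL·hr

AUC = 89.0 µg/mL·hr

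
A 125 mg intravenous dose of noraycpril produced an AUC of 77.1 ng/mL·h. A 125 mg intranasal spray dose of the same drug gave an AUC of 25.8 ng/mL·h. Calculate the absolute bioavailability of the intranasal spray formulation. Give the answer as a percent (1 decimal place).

F = (AUC_ev / D_ev) / (AUC_iv / D_iv)
  = (25.8/125) / (77.1/125)
  = 0.2064 / 0.6168 = 0.3346
  = 33.46%

F = 33.5%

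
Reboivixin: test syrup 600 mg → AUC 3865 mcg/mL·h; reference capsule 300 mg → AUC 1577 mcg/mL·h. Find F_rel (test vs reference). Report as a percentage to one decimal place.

F_rel = 122.5%

F_rel = (AUC_test/D_test) / (AUC_ref/D_ref)
      = (3865/600) / (1577/300)
      = 6.44167 / 5.25667 = 1.2254 = 122.54%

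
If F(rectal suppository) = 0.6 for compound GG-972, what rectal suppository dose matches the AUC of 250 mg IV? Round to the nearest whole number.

For equal systemic exposure: F × D_ev = D_iv
D_ev = D_iv / F = 250 / 0.6 = 416.667 mg

D_rectal = 417 mg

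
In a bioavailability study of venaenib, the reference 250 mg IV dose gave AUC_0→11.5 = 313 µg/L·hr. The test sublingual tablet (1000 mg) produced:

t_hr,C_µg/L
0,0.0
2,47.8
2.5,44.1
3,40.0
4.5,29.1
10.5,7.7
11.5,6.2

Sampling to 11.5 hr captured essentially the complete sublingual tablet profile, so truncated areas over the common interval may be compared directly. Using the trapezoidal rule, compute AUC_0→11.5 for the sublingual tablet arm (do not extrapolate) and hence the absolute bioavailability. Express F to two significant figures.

Trapezoidal AUC_0→11.5 (sublingual tablet):
  [0→2]: (0.0+47.8)/2 × 2 = 47.8
  [2→2.5]: (47.8+44.1)/2 × 0.5 = 22.975
  [2.5→3]: (44.1+40.0)/2 × 0.5 = 21.025
  [3→4.5]: (40.0+29.1)/2 × 1.5 = 51.825
  [4.5→10.5]: (29.1+7.7)/2 × 6 = 110.4
  [10.5→11.5]: (7.7+6.2)/2 × 1 = 6.95
  Sum = 260.975 µg/L·hr
F = (AUC_ev/D_ev)/(AUC_iv/D_iv) = (260.975/1000)/(313/250) = 0.260975/1.252 = 0.2084

F = 0.21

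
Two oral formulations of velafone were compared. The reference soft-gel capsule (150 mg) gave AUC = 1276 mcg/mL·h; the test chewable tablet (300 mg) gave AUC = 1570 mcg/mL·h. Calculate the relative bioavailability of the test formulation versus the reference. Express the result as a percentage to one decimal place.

F_rel = (AUC_test/D_test) / (AUC_ref/D_ref)
      = (1570/300) / (1276/150)
      = 5.23333 / 8.50667 = 0.6152 = 61.52%

F_rel = 61.5%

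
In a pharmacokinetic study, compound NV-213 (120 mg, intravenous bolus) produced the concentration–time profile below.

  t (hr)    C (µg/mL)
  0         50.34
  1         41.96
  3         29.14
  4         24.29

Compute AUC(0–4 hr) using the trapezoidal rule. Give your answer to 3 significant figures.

Trapezoidal AUC_0→4:
  [0→1]: (50.34+41.96)/2 × 1 = 46.15
  [1→3]: (41.96+29.14)/2 × 2 = 71.1
  [3→4]: (29.14+24.29)/2 × 1 = 26.715
  Sum = 143.965 µg/mL·hr

AUC = 144 µg/mL·hr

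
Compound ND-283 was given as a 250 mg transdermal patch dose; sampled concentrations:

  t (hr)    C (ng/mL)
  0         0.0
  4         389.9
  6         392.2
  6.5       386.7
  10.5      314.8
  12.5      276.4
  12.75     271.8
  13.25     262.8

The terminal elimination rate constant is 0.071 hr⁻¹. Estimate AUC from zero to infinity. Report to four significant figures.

Trapezoidal AUC_0→13.25:
  [0→4]: (0.0+389.9)/2 × 4 = 779.8
  [4→6]: (389.9+392.2)/2 × 2 = 782.1
  [6→6.5]: (392.2+386.7)/2 × 0.5 = 194.725
  [6.5→10.5]: (386.7+314.8)/2 × 4 = 1403.0
  [10.5→12.5]: (314.8+276.4)/2 × 2 = 591.2
  [12.5→12.75]: (276.4+271.8)/2 × 0.25 = 68.525
  [12.75→13.25]: (271.8+262.8)/2 × 0.5 = 133.65
  Sum = 3953.0 ng/mL·hr
Extrapolated tail: C_last / k_e = 262.8 / 0.071 = 3701.408
AUC_0→∞ = 3953.0 + 3701.408 = 7654.408 ng/mL·hr

AUC = 7654 ng/mL·hr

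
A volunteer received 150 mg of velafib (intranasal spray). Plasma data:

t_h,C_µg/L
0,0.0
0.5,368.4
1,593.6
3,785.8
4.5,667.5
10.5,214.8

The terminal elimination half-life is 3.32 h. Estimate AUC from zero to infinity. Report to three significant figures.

AUC = 6480 µg/L·h

Trapezoidal AUC_0→10.5:
  [0→0.5]: (0.0+368.4)/2 × 0.5 = 92.1
  [0.5→1]: (368.4+593.6)/2 × 0.5 = 240.5
  [1→3]: (593.6+785.8)/2 × 2 = 1379.4
  [3→4.5]: (785.8+667.5)/2 × 1.5 = 1089.975
  [4.5→10.5]: (667.5+214.8)/2 × 6 = 2646.9
  Sum = 5448.875 µg/L·h
k_e = ln2 / t½ = 0.693147 / 3.32 = 0.2088 h^-1
Extrapolated tail: C_last / k_e = 214.8 / 0.2088 = 1028.736
AUC_0→∞ = 5448.875 + 1028.736 = 6477.611 µg/L·h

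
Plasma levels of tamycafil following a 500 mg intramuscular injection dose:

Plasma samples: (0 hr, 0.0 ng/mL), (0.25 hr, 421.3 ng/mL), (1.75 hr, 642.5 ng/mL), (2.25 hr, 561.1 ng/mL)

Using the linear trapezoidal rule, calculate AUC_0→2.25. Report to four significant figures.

Trapezoidal AUC_0→2.25:
  [0→0.25]: (0.0+421.3)/2 × 0.25 = 52.6625
  [0.25→1.75]: (421.3+642.5)/2 × 1.5 = 797.85
  [1.75→2.25]: (642.5+561.1)/2 × 0.5 = 300.9
  Sum = 1151.4125 ng/mL·hr

AUC = 1151 ng/mL·hr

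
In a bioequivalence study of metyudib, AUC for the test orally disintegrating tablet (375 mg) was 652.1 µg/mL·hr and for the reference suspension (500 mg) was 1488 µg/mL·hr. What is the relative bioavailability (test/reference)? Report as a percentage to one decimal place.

F_rel = (AUC_test/D_test) / (AUC_ref/D_ref)
      = (652.1/375) / (1488/500)
      = 1.73893 / 2.976 = 0.5843 = 58.43%

F_rel = 58.4%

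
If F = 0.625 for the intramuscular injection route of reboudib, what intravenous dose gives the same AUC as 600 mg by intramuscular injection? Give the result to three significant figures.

D_iv = 375 mg

Systemic exposure from an extravascular dose = F × D_ev, so the equivalent IV dose is F × D_ev.
D_iv = F × D_ev = 0.625 × 600 = 375 mg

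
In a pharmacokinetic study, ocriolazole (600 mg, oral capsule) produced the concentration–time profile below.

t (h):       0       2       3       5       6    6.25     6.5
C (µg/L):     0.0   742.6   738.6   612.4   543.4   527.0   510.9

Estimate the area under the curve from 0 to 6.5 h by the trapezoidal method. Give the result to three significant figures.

Trapezoidal AUC_0→6.5:
  [0→2]: (0.0+742.6)/2 × 2 = 742.6
  [2→3]: (742.6+738.6)/2 × 1 = 740.6
  [3→5]: (738.6+612.4)/2 × 2 = 1351.0
  [5→6]: (612.4+543.4)/2 × 1 = 577.9
  [6→6.25]: (543.4+527.0)/2 × 0.25 = 133.8
  [6.25→6.5]: (527.0+510.9)/2 × 0.25 = 129.7375
  Sum = 3675.6375 µg/L·h

AUC = 3680 µg/L·h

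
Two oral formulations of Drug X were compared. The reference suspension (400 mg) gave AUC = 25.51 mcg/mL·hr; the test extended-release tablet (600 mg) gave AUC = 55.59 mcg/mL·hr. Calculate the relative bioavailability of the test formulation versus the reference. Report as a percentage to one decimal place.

F_rel = (AUC_test/D_test) / (AUC_ref/D_ref)
      = (55.59/600) / (25.51/400)
      = 0.09265 / 0.063775 = 1.4528 = 145.28%

F_rel = 145.3%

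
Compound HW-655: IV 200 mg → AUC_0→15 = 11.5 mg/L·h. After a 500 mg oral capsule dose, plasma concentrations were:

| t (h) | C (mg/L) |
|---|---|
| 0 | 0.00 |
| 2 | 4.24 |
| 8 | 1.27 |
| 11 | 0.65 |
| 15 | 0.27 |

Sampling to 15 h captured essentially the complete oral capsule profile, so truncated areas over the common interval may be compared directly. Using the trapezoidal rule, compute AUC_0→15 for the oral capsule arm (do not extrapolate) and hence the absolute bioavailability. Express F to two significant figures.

Trapezoidal AUC_0→15 (oral capsule):
  [0→2]: (0.00+4.24)/2 × 2 = 4.24
  [2→8]: (4.24+1.27)/2 × 6 = 16.53
  [8→11]: (1.27+0.65)/2 × 3 = 2.88
  [11→15]: (0.65+0.27)/2 × 4 = 1.84
  Sum = 25.49 mg/L·h
F = (AUC_ev/D_ev)/(AUC_iv/D_iv) = (25.49/500)/(11.5/200) = 0.05098/0.0575 = 0.8866

F = 0.89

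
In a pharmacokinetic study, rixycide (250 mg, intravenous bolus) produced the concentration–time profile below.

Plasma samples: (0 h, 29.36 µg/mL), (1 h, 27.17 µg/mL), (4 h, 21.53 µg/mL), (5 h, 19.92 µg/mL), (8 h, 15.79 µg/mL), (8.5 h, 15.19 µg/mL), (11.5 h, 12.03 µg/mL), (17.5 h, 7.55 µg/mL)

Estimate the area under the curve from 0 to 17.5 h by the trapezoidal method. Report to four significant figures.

Trapezoidal AUC_0→17.5:
  [0→1]: (29.36+27.17)/2 × 1 = 28.265
  [1→4]: (27.17+21.53)/2 × 3 = 73.05
  [4→5]: (21.53+19.92)/2 × 1 = 20.725
  [5→8]: (19.92+15.79)/2 × 3 = 53.565
  [8→8.5]: (15.79+15.19)/2 × 0.5 = 7.745
  [8.5→11.5]: (15.19+12.03)/2 × 3 = 40.83
  [11.5→17.5]: (12.03+7.55)/2 × 6 = 58.74
  Sum = 282.92 µg/mL·h

AUC = 282.9 µg/mL·h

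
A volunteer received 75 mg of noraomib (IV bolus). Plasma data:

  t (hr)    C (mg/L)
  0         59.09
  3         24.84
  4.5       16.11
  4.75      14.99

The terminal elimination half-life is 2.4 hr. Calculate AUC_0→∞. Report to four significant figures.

AUC = 212.4 mg/L·hr

Trapezoidal AUC_0→4.75:
  [0→3]: (59.09+24.84)/2 × 3 = 125.895
  [3→4.5]: (24.84+16.11)/2 × 1.5 = 30.7125
  [4.5→4.75]: (16.11+14.99)/2 × 0.25 = 3.8875
  Sum = 160.495 mg/L·hr
k_e = ln2 / t½ = 0.693147 / 2.4 = 0.2888 hr^-1
Extrapolated tail: C_last / k_e = 14.99 / 0.2888 = 51.904
AUC_0→∞ = 160.495 + 51.904 = 212.399 mg/L·hr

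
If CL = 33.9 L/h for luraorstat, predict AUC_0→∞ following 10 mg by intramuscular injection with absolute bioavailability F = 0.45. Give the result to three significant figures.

AUC = 0.133 mg/L·h

AUC_0→∞ = F × Dose / CL
        = 0.45 × 10 / 33.9 = 0.132743 mg/L·h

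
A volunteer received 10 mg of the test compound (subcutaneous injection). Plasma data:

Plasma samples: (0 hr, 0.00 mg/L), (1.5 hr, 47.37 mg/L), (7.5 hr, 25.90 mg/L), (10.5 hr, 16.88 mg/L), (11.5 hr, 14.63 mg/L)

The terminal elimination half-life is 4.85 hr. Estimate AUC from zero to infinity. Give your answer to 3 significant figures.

Trapezoidal AUC_0→11.5:
  [0→1.5]: (0.00+47.37)/2 × 1.5 = 35.5275
  [1.5→7.5]: (47.37+25.90)/2 × 6 = 219.81
  [7.5→10.5]: (25.90+16.88)/2 × 3 = 64.17
  [10.5→11.5]: (16.88+14.63)/2 × 1 = 15.755
  Sum = 335.2625 mg/L·hr
k_e = ln2 / t½ = 0.693147 / 4.85 = 0.1429 hr^-1
Extrapolated tail: C_last / k_e = 14.63 / 0.1429 = 102.379
AUC_0→∞ = 335.2625 + 102.379 = 437.6415 mg/L·hr

AUC = 438 mg/L·hr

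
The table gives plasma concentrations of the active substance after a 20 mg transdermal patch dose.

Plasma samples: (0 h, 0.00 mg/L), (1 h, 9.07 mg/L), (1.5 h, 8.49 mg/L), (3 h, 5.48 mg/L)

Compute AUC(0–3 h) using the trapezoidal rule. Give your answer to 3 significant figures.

Trapezoidal AUC_0→3:
  [0→1]: (0.00+9.07)/2 × 1 = 4.535
  [1→1.5]: (9.07+8.49)/2 × 0.5 = 4.39
  [1.5→3]: (8.49+5.48)/2 × 1.5 = 10.4775
  Sum = 19.4025 mg/L·h

AUC = 19.4 mg/L·h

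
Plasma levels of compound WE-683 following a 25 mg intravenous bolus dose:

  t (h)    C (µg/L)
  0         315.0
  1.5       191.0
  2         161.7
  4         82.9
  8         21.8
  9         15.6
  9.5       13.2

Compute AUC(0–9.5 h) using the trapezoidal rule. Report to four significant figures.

AUC = 947.6 µg/L·h

Trapezoidal AUC_0→9.5:
  [0→1.5]: (315.0+191.0)/2 × 1.5 = 379.5
  [1.5→2]: (191.0+161.7)/2 × 0.5 = 88.175
  [2→4]: (161.7+82.9)/2 × 2 = 244.6
  [4→8]: (82.9+21.8)/2 × 4 = 209.4
  [8→9]: (21.8+15.6)/2 × 1 = 18.7
  [9→9.5]: (15.6+13.2)/2 × 0.5 = 7.2
  Sum = 947.575 µg/L·h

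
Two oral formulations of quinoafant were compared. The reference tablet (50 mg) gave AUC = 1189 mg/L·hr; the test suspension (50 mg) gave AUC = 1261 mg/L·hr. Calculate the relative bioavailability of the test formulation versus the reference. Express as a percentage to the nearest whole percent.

F_rel = (AUC_test/D_test) / (AUC_ref/D_ref)
      = (1261/50) / (1189/50)
      = 25.22 / 23.78 = 1.0606 = 106.06%

F_rel = 106%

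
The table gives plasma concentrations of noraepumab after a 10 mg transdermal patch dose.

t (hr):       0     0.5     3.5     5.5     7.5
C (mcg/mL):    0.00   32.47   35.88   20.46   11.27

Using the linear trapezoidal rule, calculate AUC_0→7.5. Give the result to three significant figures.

AUC = 199 mcg/mL·hr

Trapezoidal AUC_0→7.5:
  [0→0.5]: (0.00+32.47)/2 × 0.5 = 8.1175
  [0.5→3.5]: (32.47+35.88)/2 × 3 = 102.525
  [3.5→5.5]: (35.88+20.46)/2 × 2 = 56.34
  [5.5→7.5]: (20.46+11.27)/2 × 2 = 31.73
  Sum = 198.7125 mcg/mL·hr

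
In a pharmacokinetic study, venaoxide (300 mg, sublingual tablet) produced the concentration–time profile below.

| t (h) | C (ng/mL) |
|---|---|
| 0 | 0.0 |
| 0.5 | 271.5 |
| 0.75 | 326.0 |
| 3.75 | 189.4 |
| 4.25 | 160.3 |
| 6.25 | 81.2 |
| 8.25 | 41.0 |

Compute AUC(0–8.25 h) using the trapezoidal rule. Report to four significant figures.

Trapezoidal AUC_0→8.25:
  [0→0.5]: (0.0+271.5)/2 × 0.5 = 67.875
  [0.5→0.75]: (271.5+326.0)/2 × 0.25 = 74.6875
  [0.75→3.75]: (326.0+189.4)/2 × 3 = 773.1
  [3.75→4.25]: (189.4+160.3)/2 × 0.5 = 87.425
  [4.25→6.25]: (160.3+81.2)/2 × 2 = 241.5
  [6.25→8.25]: (81.2+41.0)/2 × 2 = 122.2
  Sum = 1366.7875 ng/mL·h

AUC = 1367 ng/mL·h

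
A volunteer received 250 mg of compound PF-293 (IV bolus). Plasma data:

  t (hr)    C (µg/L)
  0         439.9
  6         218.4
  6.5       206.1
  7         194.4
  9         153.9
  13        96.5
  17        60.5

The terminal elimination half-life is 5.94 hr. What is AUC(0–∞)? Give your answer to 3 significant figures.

AUC = 3860 µg/L·hr

Trapezoidal AUC_0→17:
  [0→6]: (439.9+218.4)/2 × 6 = 1974.9
  [6→6.5]: (218.4+206.1)/2 × 0.5 = 106.125
  [6.5→7]: (206.1+194.4)/2 × 0.5 = 100.125
  [7→9]: (194.4+153.9)/2 × 2 = 348.3
  [9→13]: (153.9+96.5)/2 × 4 = 500.8
  [13→17]: (96.5+60.5)/2 × 4 = 314.0
  Sum = 3344.25 µg/L·hr
k_e = ln2 / t½ = 0.693147 / 5.94 = 0.1167 hr^-1
Extrapolated tail: C_last / k_e = 60.5 / 0.1167 = 518.423
AUC_0→∞ = 3344.25 + 518.423 = 3862.673 µg/L·hr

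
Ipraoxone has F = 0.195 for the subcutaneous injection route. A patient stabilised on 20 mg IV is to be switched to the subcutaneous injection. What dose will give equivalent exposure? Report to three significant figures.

For equal systemic exposure: F × D_ev = D_iv
D_ev = D_iv / F = 20 / 0.195 = 102.564 mg

D_subcutaneous = 103 mg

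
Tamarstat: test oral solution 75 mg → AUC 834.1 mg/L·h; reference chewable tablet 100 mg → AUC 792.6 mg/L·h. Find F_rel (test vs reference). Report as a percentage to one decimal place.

F_rel = (AUC_test/D_test) / (AUC_ref/D_ref)
      = (834.1/75) / (792.6/100)
      = 11.1213 / 7.926 = 1.4031 = 140.31%

F_rel = 140.3%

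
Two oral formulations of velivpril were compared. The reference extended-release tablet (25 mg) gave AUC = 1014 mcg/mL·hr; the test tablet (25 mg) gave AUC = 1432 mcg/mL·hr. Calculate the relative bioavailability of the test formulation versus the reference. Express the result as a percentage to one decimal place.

F_rel = 141.2%

F_rel = (AUC_test/D_test) / (AUC_ref/D_ref)
      = (1432/25) / (1014/25)
      = 57.28 / 40.56 = 1.4122 = 141.22%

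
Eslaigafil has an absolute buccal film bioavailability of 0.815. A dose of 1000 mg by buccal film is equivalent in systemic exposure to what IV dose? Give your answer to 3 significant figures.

D_iv = 815 mg

Systemic exposure from an extravascular dose = F × D_ev, so the equivalent IV dose is F × D_ev.
D_iv = F × D_ev = 0.815 × 1000 = 815 mg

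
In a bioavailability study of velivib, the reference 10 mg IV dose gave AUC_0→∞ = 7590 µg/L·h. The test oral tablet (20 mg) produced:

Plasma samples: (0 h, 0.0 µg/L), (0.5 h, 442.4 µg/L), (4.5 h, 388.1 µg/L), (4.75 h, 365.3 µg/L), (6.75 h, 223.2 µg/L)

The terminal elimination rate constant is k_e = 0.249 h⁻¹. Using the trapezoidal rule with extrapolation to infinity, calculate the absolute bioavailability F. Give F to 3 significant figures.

F = 0.221

Trapezoidal AUC_0→6.75 (oral tablet):
  [0→0.5]: (0.0+442.4)/2 × 0.5 = 110.6
  [0.5→4.5]: (442.4+388.1)/2 × 4 = 1661.0
  [4.5→4.75]: (388.1+365.3)/2 × 0.25 = 94.175
  [4.75→6.75]: (365.3+223.2)/2 × 2 = 588.5
  Sum = 2454.275 µg/L·h
Tail: C_last/k_e = 223.2/0.249 = 896.386
AUC_0→∞ (oral tablet) = 2454.275 + 896.386 = 3350.661 µg/L·h
F = (AUC_ev/D_ev)/(AUC_iv/D_iv) = (3350.661/20)/(7590/10) = 167.53305/759 = 0.2207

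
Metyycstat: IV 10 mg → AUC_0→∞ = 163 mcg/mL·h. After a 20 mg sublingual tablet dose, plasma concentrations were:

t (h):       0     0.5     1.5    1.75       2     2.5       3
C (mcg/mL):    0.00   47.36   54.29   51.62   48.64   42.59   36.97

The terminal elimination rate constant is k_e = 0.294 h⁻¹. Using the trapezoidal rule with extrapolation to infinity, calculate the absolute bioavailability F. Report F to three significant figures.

F = 0.788

Trapezoidal AUC_0→3 (sublingual tablet):
  [0→0.5]: (0.00+47.36)/2 × 0.5 = 11.84
  [0.5→1.5]: (47.36+54.29)/2 × 1 = 50.825
  [1.5→1.75]: (54.29+51.62)/2 × 0.25 = 13.23875
  [1.75→2]: (51.62+48.64)/2 × 0.25 = 12.5325
  [2→2.5]: (48.64+42.59)/2 × 0.5 = 22.8075
  [2.5→3]: (42.59+36.97)/2 × 0.5 = 19.89
  Sum = 131.13375 mcg/mL·h
Tail: C_last/k_e = 36.97/0.294 = 125.748
AUC_0→∞ (sublingual tablet) = 131.13375 + 125.748 = 256.88175 mcg/mL·h
F = (AUC_ev/D_ev)/(AUC_iv/D_iv) = (256.88175/20)/(163/10) = 12.8441/16.3 = 0.7880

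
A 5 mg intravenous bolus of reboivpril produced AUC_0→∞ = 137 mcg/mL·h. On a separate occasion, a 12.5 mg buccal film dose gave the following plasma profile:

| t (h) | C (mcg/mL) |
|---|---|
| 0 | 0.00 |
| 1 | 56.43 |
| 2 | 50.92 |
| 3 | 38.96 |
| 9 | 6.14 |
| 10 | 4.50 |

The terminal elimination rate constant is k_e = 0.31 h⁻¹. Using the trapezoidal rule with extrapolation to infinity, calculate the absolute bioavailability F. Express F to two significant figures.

F = 0.82

Trapezoidal AUC_0→10 (buccal film):
  [0→1]: (0.00+56.43)/2 × 1 = 28.215
  [1→2]: (56.43+50.92)/2 × 1 = 53.675
  [2→3]: (50.92+38.96)/2 × 1 = 44.94
  [3→9]: (38.96+6.14)/2 × 6 = 135.3
  [9→10]: (6.14+4.50)/2 × 1 = 5.32
  Sum = 267.45 mcg/mL·h
Tail: C_last/k_e = 4.50/0.31 = 14.516
AUC_0→∞ (buccal film) = 267.45 + 14.516 = 281.966 mcg/mL·h
F = (AUC_ev/D_ev)/(AUC_iv/D_iv) = (281.966/12.5)/(137/5) = 22.55728/27.4 = 0.8233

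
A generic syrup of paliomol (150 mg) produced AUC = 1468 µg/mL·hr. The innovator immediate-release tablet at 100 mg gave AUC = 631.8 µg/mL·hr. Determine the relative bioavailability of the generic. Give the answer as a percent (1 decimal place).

F_rel = (AUC_test/D_test) / (AUC_ref/D_ref)
      = (1468/150) / (631.8/100)
      = 9.78667 / 6.318 = 1.5490 = 154.90%

F_rel = 154.9%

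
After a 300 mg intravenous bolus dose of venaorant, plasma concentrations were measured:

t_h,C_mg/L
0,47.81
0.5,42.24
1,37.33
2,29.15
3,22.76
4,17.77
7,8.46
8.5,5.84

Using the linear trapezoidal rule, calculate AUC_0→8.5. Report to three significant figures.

Trapezoidal AUC_0→8.5:
  [0→0.5]: (47.81+42.24)/2 × 0.5 = 22.5125
  [0.5→1]: (42.24+37.33)/2 × 0.5 = 19.8925
  [1→2]: (37.33+29.15)/2 × 1 = 33.24
  [2→3]: (29.15+22.76)/2 × 1 = 25.955
  [3→4]: (22.76+17.77)/2 × 1 = 20.265
  [4→7]: (17.77+8.46)/2 × 3 = 39.345
  [7→8.5]: (8.46+5.84)/2 × 1.5 = 10.725
  Sum = 171.935 mg/L·h

AUC = 172 mg/L·h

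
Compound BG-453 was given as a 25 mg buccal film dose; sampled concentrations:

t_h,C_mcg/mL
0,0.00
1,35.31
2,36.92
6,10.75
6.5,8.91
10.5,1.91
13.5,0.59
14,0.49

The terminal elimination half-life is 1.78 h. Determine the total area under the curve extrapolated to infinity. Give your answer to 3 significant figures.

AUC = 181 mcg/mL·h

Trapezoidal AUC_0→14:
  [0→1]: (0.00+35.31)/2 × 1 = 17.655
  [1→2]: (35.31+36.92)/2 × 1 = 36.115
  [2→6]: (36.92+10.75)/2 × 4 = 95.34
  [6→6.5]: (10.75+8.91)/2 × 0.5 = 4.915
  [6.5→10.5]: (8.91+1.91)/2 × 4 = 21.64
  [10.5→13.5]: (1.91+0.59)/2 × 3 = 3.75
  [13.5→14]: (0.59+0.49)/2 × 0.5 = 0.27
  Sum = 179.685 mcg/mL·h
k_e = ln2 / t½ = 0.693147 / 1.78 = 0.3894 h^-1
Extrapolated tail: C_last / k_e = 0.49 / 0.3894 = 1.258
AUC_0→∞ = 179.685 + 1.258 = 180.943 mcg/mL·h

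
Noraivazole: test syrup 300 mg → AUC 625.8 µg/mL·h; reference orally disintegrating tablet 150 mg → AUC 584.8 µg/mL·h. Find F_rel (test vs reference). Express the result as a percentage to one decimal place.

F_rel = (AUC_test/D_test) / (AUC_ref/D_ref)
      = (625.8/300) / (584.8/150)
      = 2.086 / 3.89867 = 0.5351 = 53.51%

F_rel = 53.5%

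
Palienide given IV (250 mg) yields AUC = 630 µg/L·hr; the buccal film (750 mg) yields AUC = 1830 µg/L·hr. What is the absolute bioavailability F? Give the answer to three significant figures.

F = 0.968

F = (AUC_ev / D_ev) / (AUC_iv / D_iv)
  = (1830/750) / (630/250)
  = 2.44 / 2.52 = 0.9683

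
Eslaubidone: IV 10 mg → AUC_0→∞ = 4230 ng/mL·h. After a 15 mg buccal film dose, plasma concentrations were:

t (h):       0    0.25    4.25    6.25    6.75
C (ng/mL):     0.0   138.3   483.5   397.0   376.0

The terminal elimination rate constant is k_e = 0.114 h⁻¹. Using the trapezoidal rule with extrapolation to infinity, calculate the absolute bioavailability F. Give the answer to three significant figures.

Trapezoidal AUC_0→6.75 (buccal film):
  [0→0.25]: (0.0+138.3)/2 × 0.25 = 17.2875
  [0.25→4.25]: (138.3+483.5)/2 × 4 = 1243.6
  [4.25→6.25]: (483.5+397.0)/2 × 2 = 880.5
  [6.25→6.75]: (397.0+376.0)/2 × 0.5 = 193.25
  Sum = 2334.6375 ng/mL·h
Tail: C_last/k_e = 376.0/0.114 = 3298.246
AUC_0→∞ (buccal film) = 2334.6375 + 3298.246 = 5632.8835 ng/mL·h
F = (AUC_ev/D_ev)/(AUC_iv/D_iv) = (5632.8835/15)/(4230/10) = 375.526/423 = 0.8878

F = 0.888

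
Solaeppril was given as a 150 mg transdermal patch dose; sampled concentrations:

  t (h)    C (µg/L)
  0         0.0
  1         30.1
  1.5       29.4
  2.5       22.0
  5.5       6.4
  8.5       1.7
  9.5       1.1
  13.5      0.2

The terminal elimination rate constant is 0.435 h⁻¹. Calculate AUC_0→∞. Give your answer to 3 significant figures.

AUC = 115 µg/L·h

Trapezoidal AUC_0→13.5:
  [0→1]: (0.0+30.1)/2 × 1 = 15.05
  [1→1.5]: (30.1+29.4)/2 × 0.5 = 14.875
  [1.5→2.5]: (29.4+22.0)/2 × 1 = 25.7
  [2.5→5.5]: (22.0+6.4)/2 × 3 = 42.6
  [5.5→8.5]: (6.4+1.7)/2 × 3 = 12.15
  [8.5→9.5]: (1.7+1.1)/2 × 1 = 1.4
  [9.5→13.5]: (1.1+0.2)/2 × 4 = 2.6
  Sum = 114.375 µg/L·h
Extrapolated tail: C_last / k_e = 0.2 / 0.435 = 0.460
AUC_0→∞ = 114.375 + 0.460 = 114.835 µg/L·h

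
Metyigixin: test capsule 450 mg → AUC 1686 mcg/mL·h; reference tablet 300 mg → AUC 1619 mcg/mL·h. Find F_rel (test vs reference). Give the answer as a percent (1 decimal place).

F_rel = (AUC_test/D_test) / (AUC_ref/D_ref)
      = (1686/450) / (1619/300)
      = 3.74667 / 5.39667 = 0.6943 = 69.43%

F_rel = 69.4%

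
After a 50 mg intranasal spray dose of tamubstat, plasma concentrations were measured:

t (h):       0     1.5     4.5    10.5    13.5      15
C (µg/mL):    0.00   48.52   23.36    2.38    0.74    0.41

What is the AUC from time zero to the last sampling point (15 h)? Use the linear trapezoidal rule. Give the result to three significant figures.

AUC = 227 µg/mL·h

Trapezoidal AUC_0→15:
  [0→1.5]: (0.00+48.52)/2 × 1.5 = 36.39
  [1.5→4.5]: (48.52+23.36)/2 × 3 = 107.82
  [4.5→10.5]: (23.36+2.38)/2 × 6 = 77.22
  [10.5→13.5]: (2.38+0.74)/2 × 3 = 4.68
  [13.5→15]: (0.74+0.41)/2 × 1.5 = 0.8625
  Sum = 226.9725 µg/mL·h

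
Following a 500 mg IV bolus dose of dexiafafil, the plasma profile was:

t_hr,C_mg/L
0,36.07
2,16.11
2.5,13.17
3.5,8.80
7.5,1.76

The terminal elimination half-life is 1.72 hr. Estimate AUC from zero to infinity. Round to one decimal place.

AUC = 96.0 mg/L·hr

Trapezoidal AUC_0→7.5:
  [0→2]: (36.07+16.11)/2 × 2 = 52.18
  [2→2.5]: (16.11+13.17)/2 × 0.5 = 7.32
  [2.5→3.5]: (13.17+8.80)/2 × 1 = 10.985
  [3.5→7.5]: (8.80+1.76)/2 × 4 = 21.12
  Sum = 91.605 mg/L·hr
k_e = ln2 / t½ = 0.693147 / 1.72 = 0.4030 hr^-1
Extrapolated tail: C_last / k_e = 1.76 / 0.403 = 4.367
AUC_0→∞ = 91.605 + 4.367 = 95.972 mg/L·hr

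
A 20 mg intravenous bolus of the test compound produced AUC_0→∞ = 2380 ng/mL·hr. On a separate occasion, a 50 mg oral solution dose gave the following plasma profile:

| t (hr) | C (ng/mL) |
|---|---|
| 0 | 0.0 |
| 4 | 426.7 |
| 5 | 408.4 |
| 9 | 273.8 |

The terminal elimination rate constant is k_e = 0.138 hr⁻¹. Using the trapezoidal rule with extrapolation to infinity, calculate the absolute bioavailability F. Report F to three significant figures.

Trapezoidal AUC_0→9 (oral solution):
  [0→4]: (0.0+426.7)/2 × 4 = 853.4
  [4→5]: (426.7+408.4)/2 × 1 = 417.55
  [5→9]: (408.4+273.8)/2 × 4 = 1364.4
  Sum = 2635.35 ng/mL·hr
Tail: C_last/k_e = 273.8/0.138 = 1984.058
AUC_0→∞ (oral solution) = 2635.35 + 1984.058 = 4619.408 ng/mL·hr
F = (AUC_ev/D_ev)/(AUC_iv/D_iv) = (4619.408/50)/(2380/20) = 92.38816/119 = 0.7764

F = 0.776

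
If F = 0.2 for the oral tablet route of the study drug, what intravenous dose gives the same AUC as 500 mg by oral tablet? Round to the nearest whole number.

Systemic exposure from an extravascular dose = F × D_ev, so the equivalent IV dose is F × D_ev.
D_iv = F × D_ev = 0.2 × 500 = 100 mg

D_iv = 100 mg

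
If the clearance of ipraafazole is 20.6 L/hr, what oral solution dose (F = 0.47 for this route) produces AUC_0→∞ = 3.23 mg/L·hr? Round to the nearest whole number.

Dose = 142 mg

Dose = CL × AUC_0→∞ / F
     = 20.6 × 3.23 / 0.47 = 141.57 mg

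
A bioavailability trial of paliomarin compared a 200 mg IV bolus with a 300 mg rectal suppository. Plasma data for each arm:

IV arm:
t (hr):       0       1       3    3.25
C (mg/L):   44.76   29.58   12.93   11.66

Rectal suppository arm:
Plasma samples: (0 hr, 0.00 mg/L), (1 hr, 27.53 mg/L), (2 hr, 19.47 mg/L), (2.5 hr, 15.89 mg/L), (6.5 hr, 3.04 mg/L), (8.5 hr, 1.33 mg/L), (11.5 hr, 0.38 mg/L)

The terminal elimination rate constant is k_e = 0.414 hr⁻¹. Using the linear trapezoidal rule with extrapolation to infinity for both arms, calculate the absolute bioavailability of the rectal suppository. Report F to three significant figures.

F = 0.552

Trapezoidal AUC_0→3.25 (IV):
  [0→1]: (44.76+29.58)/2 × 1 = 37.17
  [1→3]: (29.58+12.93)/2 × 2 = 42.51
  [3→3.25]: (12.93+11.66)/2 × 0.25 = 3.07375
  Sum = 82.75375 mg/L·hr
IV tail: 11.66/0.414 = 28.164; AUC_iv,0→∞ = 82.75375 + 28.164 = 110.91775 mg/L·hr
Trapezoidal AUC_0→11.5 (rectal suppository):
  [0→1]: (0.00+27.53)/2 × 1 = 13.765
  [1→2]: (27.53+19.47)/2 × 1 = 23.5
  [2→2.5]: (19.47+15.89)/2 × 0.5 = 8.84
  [2.5→6.5]: (15.89+3.04)/2 × 4 = 37.86
  [6.5→8.5]: (3.04+1.33)/2 × 2 = 4.37
  [8.5→11.5]: (1.33+0.38)/2 × 3 = 2.565
  Sum = 90.9 mg/L·hr
rectal suppository tail: 0.38/0.414 = 0.918; AUC_ev,0→∞ = 90.9 + 0.918 = 91.818 mg/L·hr
F = (AUC_ev/D_ev)/(AUC_iv/D_iv) = (91.818/300)/(110.91775/200) = 0.30606/0.55458875 = 0.5519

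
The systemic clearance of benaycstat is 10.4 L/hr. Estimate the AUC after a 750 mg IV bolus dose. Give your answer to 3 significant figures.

AUC = 72.1 mg/L·hr

AUC_0→∞ = Dose_iv / CL
        = 750 / 10.4 = 72.1154 mg/L·hr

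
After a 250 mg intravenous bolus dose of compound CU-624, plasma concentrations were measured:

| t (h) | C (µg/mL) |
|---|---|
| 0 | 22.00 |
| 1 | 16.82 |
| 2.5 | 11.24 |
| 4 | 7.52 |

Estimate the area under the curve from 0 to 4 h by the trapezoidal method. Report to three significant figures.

AUC = 54.5 µg/mL·h

Trapezoidal AUC_0→4:
  [0→1]: (22.00+16.82)/2 × 1 = 19.41
  [1→2.5]: (16.82+11.24)/2 × 1.5 = 21.045
  [2.5→4]: (11.24+7.52)/2 × 1.5 = 14.07
  Sum = 54.525 µg/mL·h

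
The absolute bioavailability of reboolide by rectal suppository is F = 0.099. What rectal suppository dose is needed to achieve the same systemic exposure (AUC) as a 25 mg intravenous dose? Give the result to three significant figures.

D_rectal = 253 mg

For equal systemic exposure: F × D_ev = D_iv
D_ev = D_iv / F = 25 / 0.099 = 252.525 mg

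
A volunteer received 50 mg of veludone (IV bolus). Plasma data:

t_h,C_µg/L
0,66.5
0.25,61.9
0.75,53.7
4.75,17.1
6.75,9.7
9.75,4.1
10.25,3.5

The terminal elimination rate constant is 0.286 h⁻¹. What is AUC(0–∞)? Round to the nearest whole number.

Trapezoidal AUC_0→10.25:
  [0→0.25]: (66.5+61.9)/2 × 0.25 = 16.05
  [0.25→0.75]: (61.9+53.7)/2 × 0.5 = 28.9
  [0.75→4.75]: (53.7+17.1)/2 × 4 = 141.6
  [4.75→6.75]: (17.1+9.7)/2 × 2 = 26.8
  [6.75→9.75]: (9.7+4.1)/2 × 3 = 20.7
  [9.75→10.25]: (4.1+3.5)/2 × 0.5 = 1.9
  Sum = 235.95 µg/L·h
Extrapolated tail: C_last / k_e = 3.5 / 0.286 = 12.238
AUC_0→∞ = 235.95 + 12.238 = 248.188 µg/L·h

AUC = 248 µg/L·h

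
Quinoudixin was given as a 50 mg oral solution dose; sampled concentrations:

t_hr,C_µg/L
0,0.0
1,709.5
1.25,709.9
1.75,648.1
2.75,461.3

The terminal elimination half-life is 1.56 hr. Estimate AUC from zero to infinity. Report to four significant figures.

AUC = 2465 µg/L·hr

Trapezoidal AUC_0→2.75:
  [0→1]: (0.0+709.5)/2 × 1 = 354.75
  [1→1.25]: (709.5+709.9)/2 × 0.25 = 177.425
  [1.25→1.75]: (709.9+648.1)/2 × 0.5 = 339.5
  [1.75→2.75]: (648.1+461.3)/2 × 1 = 554.7
  Sum = 1426.375 µg/L·hr
k_e = ln2 / t½ = 0.693147 / 1.56 = 0.4443 hr^-1
Extrapolated tail: C_last / k_e = 461.3 / 0.4443 = 1038.262
AUC_0→∞ = 1426.375 + 1038.262 = 2464.637 µg/L·hr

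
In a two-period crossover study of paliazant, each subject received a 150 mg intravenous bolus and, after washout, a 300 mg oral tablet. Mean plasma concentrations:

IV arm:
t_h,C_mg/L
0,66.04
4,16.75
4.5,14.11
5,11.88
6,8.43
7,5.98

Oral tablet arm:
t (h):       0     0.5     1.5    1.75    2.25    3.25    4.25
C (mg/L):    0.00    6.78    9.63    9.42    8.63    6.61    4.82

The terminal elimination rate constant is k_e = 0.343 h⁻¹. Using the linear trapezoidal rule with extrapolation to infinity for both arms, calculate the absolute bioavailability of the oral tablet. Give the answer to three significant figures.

Trapezoidal AUC_0→7 (IV):
  [0→4]: (66.04+16.75)/2 × 4 = 165.58
  [4→4.5]: (16.75+14.11)/2 × 0.5 = 7.715
  [4.5→5]: (14.11+11.88)/2 × 0.5 = 6.4975
  [5→6]: (11.88+8.43)/2 × 1 = 10.155
  [6→7]: (8.43+5.98)/2 × 1 = 7.205
  Sum = 197.1525 mg/L·h
IV tail: 5.98/0.343 = 17.434; AUC_iv,0→∞ = 197.1525 + 17.434 = 214.5865 mg/L·h
Trapezoidal AUC_0→4.25 (oral tablet):
  [0→0.5]: (0.00+6.78)/2 × 0.5 = 1.695
  [0.5→1.5]: (6.78+9.63)/2 × 1 = 8.205
  [1.5→1.75]: (9.63+9.42)/2 × 0.25 = 2.38125
  [1.75→2.25]: (9.42+8.63)/2 × 0.5 = 4.5125
  [2.25→3.25]: (8.63+6.61)/2 × 1 = 7.62
  [3.25→4.25]: (6.61+4.82)/2 × 1 = 5.715
  Sum = 30.12875 mg/L·h
oral tablet tail: 4.82/0.343 = 14.052; AUC_ev,0→∞ = 30.12875 + 14.052 = 44.18075 mg/L·h
F = (AUC_ev/D_ev)/(AUC_iv/D_iv) = (44.18075/300)/(214.5865/150) = 0.147269/1.43058 = 0.1029

F = 0.103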